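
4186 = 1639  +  2547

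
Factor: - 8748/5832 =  - 2^(-1) * 3^1 = - 3/2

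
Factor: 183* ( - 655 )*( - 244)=2^2*3^1*5^1 * 61^2*131^1 = 29247060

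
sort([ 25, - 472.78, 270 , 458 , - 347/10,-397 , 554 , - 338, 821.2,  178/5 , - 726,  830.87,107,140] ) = [ - 726,  -  472.78, - 397 , - 338,-347/10, 25, 178/5,107 , 140,270,458,554,821.2,830.87]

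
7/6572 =7/6572 = 0.00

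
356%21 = 20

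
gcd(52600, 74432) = 8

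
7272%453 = 24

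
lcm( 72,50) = 1800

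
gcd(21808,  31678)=94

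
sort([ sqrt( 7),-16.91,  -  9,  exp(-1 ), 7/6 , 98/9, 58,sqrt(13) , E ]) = [ - 16.91, - 9, exp(-1),  7/6, sqrt(7), E, sqrt(13),98/9, 58]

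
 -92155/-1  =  92155 + 0/1 = 92155.00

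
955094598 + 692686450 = 1647781048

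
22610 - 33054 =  - 10444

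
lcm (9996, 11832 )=579768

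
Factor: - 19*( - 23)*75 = 3^1 * 5^2*19^1*23^1  =  32775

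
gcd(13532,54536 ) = 68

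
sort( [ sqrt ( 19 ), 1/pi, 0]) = [0,1/pi , sqrt( 19) ]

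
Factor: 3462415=5^1*11^2 * 59^1*97^1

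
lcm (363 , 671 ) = 22143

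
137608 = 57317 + 80291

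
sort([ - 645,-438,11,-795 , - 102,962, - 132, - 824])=[ - 824, - 795, - 645, - 438, - 132, - 102,11, 962]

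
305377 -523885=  - 218508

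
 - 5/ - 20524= 5/20524 =0.00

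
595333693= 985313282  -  389979589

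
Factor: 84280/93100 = 86/95 = 2^1*5^(-1)*19^( - 1 )* 43^1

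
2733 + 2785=5518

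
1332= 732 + 600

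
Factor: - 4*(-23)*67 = 2^2*23^1*67^1  =  6164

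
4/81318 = 2/40659 = 0.00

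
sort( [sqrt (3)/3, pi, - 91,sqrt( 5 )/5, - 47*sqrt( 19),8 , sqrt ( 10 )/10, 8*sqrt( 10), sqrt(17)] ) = [-47*sqrt( 19), - 91,sqrt (10 ) /10,sqrt(5 ) /5, sqrt(3 )/3, pi,sqrt(17), 8, 8*sqrt(10) ] 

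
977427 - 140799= 836628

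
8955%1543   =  1240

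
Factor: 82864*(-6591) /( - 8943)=182052208/2981 = 2^4*11^ (- 1 )*13^3*271^(- 1) * 5179^1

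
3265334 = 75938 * 43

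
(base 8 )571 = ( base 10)377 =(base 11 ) 313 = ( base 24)FH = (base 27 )DQ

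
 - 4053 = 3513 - 7566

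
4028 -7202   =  -3174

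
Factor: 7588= 2^2*7^1*271^1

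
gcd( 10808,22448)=8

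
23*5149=118427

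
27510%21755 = 5755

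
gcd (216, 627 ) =3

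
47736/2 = 23868 = 23868.00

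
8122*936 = 7602192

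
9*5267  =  47403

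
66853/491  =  136 + 77/491  =  136.16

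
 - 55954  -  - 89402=33448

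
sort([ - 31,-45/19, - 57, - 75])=[ - 75, - 57, - 31, - 45/19] 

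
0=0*6950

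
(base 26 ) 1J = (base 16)2D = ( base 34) 1B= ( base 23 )1m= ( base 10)45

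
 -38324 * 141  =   -5403684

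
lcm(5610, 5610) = 5610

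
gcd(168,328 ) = 8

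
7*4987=34909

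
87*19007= 1653609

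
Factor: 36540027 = 3^2 * 1907^1*2129^1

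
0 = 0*12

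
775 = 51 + 724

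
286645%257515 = 29130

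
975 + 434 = 1409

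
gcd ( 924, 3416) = 28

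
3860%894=284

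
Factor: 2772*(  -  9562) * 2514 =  - 66635742096 = - 2^4* 3^3*7^2* 11^1*419^1*683^1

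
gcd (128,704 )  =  64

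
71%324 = 71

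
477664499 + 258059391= 735723890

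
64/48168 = 8/6021 = 0.00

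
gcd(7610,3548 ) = 2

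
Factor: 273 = 3^1*7^1 * 13^1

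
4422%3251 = 1171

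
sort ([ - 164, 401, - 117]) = [ - 164, - 117,  401]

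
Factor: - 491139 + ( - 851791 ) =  - 1342930= -2^1*5^1*134293^1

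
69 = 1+68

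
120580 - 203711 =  - 83131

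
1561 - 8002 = -6441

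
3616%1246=1124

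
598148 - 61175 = 536973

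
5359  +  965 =6324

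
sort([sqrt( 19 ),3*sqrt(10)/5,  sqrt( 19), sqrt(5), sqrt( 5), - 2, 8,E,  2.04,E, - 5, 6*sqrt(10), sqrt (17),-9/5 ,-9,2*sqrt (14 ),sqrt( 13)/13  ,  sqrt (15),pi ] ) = [ - 9, - 5, - 2, - 9/5, sqrt( 13 ) /13, 3*sqrt ( 10 ) /5, 2.04 , sqrt(5 ), sqrt( 5),E,E, pi, sqrt( 15 ),sqrt ( 17), sqrt(19), sqrt ( 19), 2*sqrt(14) , 8, 6*sqrt(10)] 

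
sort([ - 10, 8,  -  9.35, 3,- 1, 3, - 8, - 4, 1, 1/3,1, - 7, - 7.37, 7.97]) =[ - 10 , - 9.35, - 8, - 7.37, - 7 ,-4,-1, 1/3, 1, 1,3,3, 7.97, 8]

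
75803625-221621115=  - 145817490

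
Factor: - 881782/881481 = -2^1*3^( -1 )* 11^1 * 149^1*269^1*293827^( - 1 )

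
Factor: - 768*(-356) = 2^10 * 3^1*89^1  =  273408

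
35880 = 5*7176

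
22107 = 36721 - 14614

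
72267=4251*17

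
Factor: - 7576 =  - 2^3* 947^1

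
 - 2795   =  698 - 3493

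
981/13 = 981/13 = 75.46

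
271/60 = 4 + 31/60 = 4.52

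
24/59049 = 8/19683 = 0.00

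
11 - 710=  - 699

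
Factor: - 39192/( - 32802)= 92/77 = 2^2*7^( - 1)  *  11^ ( - 1)*23^1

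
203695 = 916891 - 713196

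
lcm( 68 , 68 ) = 68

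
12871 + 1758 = 14629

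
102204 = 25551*4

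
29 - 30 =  - 1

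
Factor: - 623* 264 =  - 2^3  *  3^1*7^1 * 11^1*89^1=- 164472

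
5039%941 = 334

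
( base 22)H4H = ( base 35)6S3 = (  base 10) 8333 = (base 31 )8KP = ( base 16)208D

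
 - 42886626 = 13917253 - 56803879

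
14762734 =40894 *361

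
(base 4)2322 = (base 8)272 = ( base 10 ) 186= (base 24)7I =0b10111010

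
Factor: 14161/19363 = 49/67= 7^2*67^(-1 ) 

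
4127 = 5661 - 1534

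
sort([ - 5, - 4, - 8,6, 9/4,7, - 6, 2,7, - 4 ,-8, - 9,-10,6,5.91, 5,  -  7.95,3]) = [ - 10, - 9, - 8, - 8, - 7.95, - 6, - 5,-4, -4,2,  9/4, 3, 5,5.91, 6,  6,7, 7] 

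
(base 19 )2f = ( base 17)32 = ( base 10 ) 53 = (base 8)65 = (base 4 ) 311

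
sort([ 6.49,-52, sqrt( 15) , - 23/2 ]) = [ -52, - 23/2,sqrt (15), 6.49] 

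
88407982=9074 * 9743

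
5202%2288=626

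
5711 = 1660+4051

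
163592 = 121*1352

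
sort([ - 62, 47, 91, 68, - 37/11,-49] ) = [ - 62,-49,  -  37/11,47,  68,  91 ]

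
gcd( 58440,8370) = 30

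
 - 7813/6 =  - 7813/6 = -1302.17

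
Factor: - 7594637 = -89^1*85333^1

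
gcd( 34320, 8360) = 440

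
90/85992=15/14332 = 0.00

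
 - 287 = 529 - 816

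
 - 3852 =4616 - 8468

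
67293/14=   67293/14 = 4806.64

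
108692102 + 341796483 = 450488585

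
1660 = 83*20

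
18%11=7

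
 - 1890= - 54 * 35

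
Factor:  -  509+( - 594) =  -1103^1 = - 1103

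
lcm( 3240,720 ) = 6480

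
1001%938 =63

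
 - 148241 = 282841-431082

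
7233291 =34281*211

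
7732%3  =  1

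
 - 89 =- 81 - 8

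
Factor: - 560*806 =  - 2^5* 5^1*7^1 * 13^1*31^1 = - 451360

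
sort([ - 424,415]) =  [ - 424, 415] 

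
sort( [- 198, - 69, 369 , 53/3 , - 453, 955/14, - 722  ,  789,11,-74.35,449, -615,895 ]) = [-722,-615  ,  -  453 , - 198,-74.35, - 69,11,53/3,955/14, 369, 449, 789,  895]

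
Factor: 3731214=2^1 * 3^1*621869^1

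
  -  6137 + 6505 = 368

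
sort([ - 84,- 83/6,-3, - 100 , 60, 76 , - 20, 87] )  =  [ - 100,-84,-20, - 83/6, - 3, 60, 76,87 ]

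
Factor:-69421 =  - 11^1*6311^1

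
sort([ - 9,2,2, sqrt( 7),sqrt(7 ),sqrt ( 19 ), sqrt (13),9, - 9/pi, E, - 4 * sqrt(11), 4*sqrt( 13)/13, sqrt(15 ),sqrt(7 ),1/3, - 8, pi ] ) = [ - 4*sqrt( 11 ),-9, - 8, - 9/pi, 1/3, 4*sqrt( 13)/13, 2,2,sqrt( 7), sqrt( 7 ),sqrt( 7), E , pi, sqrt( 13), sqrt(15 ), sqrt(19 ), 9] 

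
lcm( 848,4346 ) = 34768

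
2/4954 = 1/2477 =0.00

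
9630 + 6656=16286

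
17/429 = 17/429 =0.04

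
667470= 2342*285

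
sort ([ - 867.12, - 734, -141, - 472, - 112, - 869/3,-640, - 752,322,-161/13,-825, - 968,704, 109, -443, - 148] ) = [ - 968, - 867.12 , - 825, - 752, - 734, - 640, - 472, - 443, - 869/3,  -  148, - 141, - 112 , - 161/13,109,322,704]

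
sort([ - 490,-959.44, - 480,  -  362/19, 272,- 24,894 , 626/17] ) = [ - 959.44, - 490,-480 ,-24,- 362/19,626/17,272,894] 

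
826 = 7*118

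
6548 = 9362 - 2814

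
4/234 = 2/117 = 0.02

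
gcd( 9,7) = 1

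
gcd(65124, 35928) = 36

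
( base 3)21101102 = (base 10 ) 5384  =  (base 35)4dt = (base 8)12410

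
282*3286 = 926652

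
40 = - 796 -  - 836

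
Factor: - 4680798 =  - 2^1 * 3^1 * 157^1 * 4969^1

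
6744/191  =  35 + 59/191=35.31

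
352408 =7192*49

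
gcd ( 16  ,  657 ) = 1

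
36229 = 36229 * 1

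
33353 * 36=1200708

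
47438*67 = 3178346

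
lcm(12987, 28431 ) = 1051947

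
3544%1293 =958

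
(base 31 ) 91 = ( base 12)1B4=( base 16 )118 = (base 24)BG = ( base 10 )280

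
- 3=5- 8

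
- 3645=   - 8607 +4962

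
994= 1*994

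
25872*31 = 802032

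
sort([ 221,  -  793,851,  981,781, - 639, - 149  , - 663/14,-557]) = [ - 793, -639,-557, - 149, - 663/14,  221,  781,851  ,  981 ]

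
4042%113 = 87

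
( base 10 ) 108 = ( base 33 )39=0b1101100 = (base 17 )66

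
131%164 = 131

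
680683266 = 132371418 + 548311848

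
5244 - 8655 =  - 3411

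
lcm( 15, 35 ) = 105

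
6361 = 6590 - 229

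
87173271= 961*90711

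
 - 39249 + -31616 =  - 70865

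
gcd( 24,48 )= 24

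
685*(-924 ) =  - 632940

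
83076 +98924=182000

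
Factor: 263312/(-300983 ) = - 2^4*7^1*491^( - 1 )*613^( - 1) * 2351^1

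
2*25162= 50324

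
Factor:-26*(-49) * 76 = 96824 = 2^3 *7^2*13^1*19^1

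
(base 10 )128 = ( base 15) 88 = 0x80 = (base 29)4c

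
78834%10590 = 4704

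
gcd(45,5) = 5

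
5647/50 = 5647/50 = 112.94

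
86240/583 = 7840/53 = 147.92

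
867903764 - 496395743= 371508021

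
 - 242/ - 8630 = 121/4315  =  0.03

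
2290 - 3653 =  - 1363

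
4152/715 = 4152/715 = 5.81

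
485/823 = 485/823 = 0.59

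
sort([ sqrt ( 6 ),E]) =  [sqrt( 6) , E]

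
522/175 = 2 + 172/175  =  2.98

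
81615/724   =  112 +527/724=112.73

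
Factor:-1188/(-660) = 9/5 = 3^2* 5^(-1) 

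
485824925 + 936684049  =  1422508974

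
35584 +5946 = 41530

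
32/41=32/41 = 0.78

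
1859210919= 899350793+959860126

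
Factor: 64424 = 2^3*8053^1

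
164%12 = 8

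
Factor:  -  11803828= - 2^2 *109^1 *27073^1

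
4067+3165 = 7232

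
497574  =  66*7539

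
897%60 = 57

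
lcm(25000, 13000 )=325000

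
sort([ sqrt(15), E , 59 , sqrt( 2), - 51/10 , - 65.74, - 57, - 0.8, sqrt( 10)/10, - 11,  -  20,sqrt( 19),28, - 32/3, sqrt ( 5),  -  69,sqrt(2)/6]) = [ - 69, - 65.74, - 57 , - 20, - 11, - 32/3, - 51/10, - 0.8,sqrt(2 ) /6 , sqrt(10 )/10, sqrt( 2), sqrt( 5), E, sqrt( 15),sqrt( 19), 28 , 59] 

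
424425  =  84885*5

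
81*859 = 69579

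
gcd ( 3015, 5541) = 3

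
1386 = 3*462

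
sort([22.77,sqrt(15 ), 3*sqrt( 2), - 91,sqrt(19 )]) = [ -91,sqrt(15 ),3*sqrt ( 2),sqrt( 19),22.77 ] 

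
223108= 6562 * 34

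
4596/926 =2298/463 =4.96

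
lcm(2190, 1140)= 83220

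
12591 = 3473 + 9118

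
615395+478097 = 1093492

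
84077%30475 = 23127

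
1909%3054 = 1909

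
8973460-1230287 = 7743173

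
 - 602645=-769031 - - 166386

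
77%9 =5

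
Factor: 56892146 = 2^1 * 28446073^1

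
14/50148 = 1/3582 = 0.00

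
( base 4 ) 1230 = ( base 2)1101100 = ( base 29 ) 3l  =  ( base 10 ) 108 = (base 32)3c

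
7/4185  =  7/4185 = 0.00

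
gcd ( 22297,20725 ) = 1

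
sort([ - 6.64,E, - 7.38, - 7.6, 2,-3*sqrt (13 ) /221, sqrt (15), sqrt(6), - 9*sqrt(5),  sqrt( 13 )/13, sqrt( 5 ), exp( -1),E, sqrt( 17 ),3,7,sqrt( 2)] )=[ - 9*sqrt( 5), - 7.6,  -  7.38, - 6.64, - 3 *sqrt( 13) /221 , sqrt( 13) /13, exp( - 1 ), sqrt ( 2), 2 , sqrt( 5),  sqrt( 6),E, E, 3, sqrt( 15 ), sqrt( 17), 7] 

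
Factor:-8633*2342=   -  20218486=- 2^1 * 89^1 * 97^1*1171^1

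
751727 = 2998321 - 2246594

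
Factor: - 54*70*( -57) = 2^2*3^4*5^1*7^1*19^1 =215460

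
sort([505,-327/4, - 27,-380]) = [-380,  -  327/4,-27 , 505 ]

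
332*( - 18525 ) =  - 6150300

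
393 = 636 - 243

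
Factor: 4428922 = 2^1*113^1*19597^1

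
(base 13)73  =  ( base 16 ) 5E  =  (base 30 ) 34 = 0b1011110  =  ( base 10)94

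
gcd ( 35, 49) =7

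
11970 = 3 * 3990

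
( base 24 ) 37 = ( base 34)2B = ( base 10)79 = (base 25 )34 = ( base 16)4F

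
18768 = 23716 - 4948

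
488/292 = 1+49/73 = 1.67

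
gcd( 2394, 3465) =63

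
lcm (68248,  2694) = 204744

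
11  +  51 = 62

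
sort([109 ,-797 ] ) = [ - 797 , 109]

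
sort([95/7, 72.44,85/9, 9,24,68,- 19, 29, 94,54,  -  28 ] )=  [ -28, - 19, 9, 85/9,95/7, 24, 29, 54, 68, 72.44, 94] 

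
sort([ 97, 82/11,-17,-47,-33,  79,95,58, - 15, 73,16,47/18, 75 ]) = [ - 47,-33, - 17 , -15, 47/18, 82/11, 16, 58, 73, 75, 79,  95, 97 ]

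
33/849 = 11/283= 0.04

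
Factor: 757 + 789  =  2^1*773^1 = 1546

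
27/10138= 27/10138 = 0.00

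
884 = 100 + 784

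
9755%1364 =207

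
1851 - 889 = 962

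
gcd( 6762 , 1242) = 138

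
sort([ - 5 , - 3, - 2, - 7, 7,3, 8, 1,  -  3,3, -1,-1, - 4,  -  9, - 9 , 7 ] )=[ - 9,  -  9, - 7,  -  5, - 4,-3, - 3, -2, - 1,-1,1 , 3,3, 7,7 , 8]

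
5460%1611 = 627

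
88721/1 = 88721=88721.00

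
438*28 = 12264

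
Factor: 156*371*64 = 2^8*3^1*7^1*13^1*53^1 = 3704064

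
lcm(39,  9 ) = 117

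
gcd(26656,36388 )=4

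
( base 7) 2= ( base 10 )2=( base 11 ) 2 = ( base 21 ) 2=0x2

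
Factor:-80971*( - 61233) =3^1*11^1 * 17^1*433^1 * 20411^1 = 4958097243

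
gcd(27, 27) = 27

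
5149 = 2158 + 2991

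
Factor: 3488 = 2^5*109^1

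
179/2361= 179/2361 = 0.08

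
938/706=1 + 116/353 = 1.33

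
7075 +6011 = 13086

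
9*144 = 1296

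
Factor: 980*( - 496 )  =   - 2^6*5^1*7^2*31^1 =- 486080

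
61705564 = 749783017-688077453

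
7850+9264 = 17114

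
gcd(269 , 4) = 1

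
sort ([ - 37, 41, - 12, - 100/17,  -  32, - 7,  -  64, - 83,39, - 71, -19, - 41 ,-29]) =[ - 83,- 71,-64, - 41, - 37, - 32, - 29, - 19, - 12, - 7, - 100/17, 39, 41]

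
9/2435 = 9/2435 = 0.00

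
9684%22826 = 9684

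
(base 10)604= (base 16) 25c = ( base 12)424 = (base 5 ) 4404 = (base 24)114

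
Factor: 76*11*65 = 54340 = 2^2*5^1*11^1*13^1*19^1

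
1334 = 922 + 412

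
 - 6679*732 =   -  4889028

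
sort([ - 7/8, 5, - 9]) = [ - 9, - 7/8, 5 ]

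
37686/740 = 50 + 343/370 = 50.93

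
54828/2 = 27414 =27414.00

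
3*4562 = 13686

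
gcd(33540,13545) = 645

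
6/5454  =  1/909=0.00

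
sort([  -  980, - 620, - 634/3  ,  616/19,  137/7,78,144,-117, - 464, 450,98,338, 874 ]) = [ - 980, - 620,  -  464, - 634/3,  -  117,137/7,  616/19, 78,98, 144, 338,  450,874] 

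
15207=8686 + 6521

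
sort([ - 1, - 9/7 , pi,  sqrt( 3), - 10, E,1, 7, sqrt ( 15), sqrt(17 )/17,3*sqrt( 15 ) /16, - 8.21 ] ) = [ - 10, - 8.21, - 9/7, - 1  ,  sqrt( 17) /17,3*sqrt( 15 )/16, 1, sqrt( 3), E, pi , sqrt( 15),7 ]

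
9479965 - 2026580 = 7453385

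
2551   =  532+2019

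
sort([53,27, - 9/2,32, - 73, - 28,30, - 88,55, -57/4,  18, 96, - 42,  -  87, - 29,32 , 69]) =[ - 88, - 87, - 73, - 42,- 29, - 28, - 57/4,-9/2,18, 27,30,32, 32 , 53, 55,69,  96]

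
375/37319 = 375/37319 = 0.01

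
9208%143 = 56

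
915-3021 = -2106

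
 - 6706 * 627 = - 4204662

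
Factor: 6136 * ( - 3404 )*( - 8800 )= 183805107200 = 2^10*5^2*11^1*13^1*23^1*37^1*59^1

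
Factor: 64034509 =7^1*11^1 * 831617^1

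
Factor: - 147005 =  - 5^1*29401^1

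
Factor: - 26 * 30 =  -780=-2^2 * 3^1 * 5^1*13^1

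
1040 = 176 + 864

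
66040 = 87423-21383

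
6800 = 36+6764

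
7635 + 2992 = 10627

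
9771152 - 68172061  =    -  58400909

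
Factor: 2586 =2^1*3^1*431^1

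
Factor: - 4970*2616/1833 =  - 2^4*5^1*7^1*13^(- 1)*47^( - 1)*71^1*109^1 = - 4333840/611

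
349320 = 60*5822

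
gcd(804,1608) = 804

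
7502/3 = 7502/3=2500.67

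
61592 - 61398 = 194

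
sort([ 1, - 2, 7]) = [ - 2,1 , 7 ]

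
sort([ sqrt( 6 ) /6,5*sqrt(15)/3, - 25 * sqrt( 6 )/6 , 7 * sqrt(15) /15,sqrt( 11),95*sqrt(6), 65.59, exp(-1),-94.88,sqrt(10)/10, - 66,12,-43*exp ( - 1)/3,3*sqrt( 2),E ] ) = [ - 94.88, - 66 , - 25 * sqrt( 6) /6, - 43 * exp(-1 ) /3,sqrt(10 ) /10,  exp( - 1 ),sqrt( 6 ) /6, 7*sqrt( 15)/15,E,sqrt(  11), 3*sqrt( 2),5 * sqrt( 15)/3, 12, 65.59 , 95*sqrt( 6)] 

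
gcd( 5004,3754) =2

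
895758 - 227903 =667855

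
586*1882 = 1102852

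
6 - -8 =14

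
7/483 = 1/69 = 0.01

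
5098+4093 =9191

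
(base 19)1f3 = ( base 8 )1211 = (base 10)649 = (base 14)345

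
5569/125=44 + 69/125 = 44.55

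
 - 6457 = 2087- 8544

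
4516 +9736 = 14252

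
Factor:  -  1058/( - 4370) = 23/95 = 5^( - 1 )*19^(-1)*23^1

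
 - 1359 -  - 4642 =3283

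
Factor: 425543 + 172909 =2^2*3^1 * 49871^1 = 598452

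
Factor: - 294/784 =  - 2^( - 3)*3^1 = - 3/8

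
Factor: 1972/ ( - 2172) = - 3^( - 1)*17^1*29^1*181^( - 1) = - 493/543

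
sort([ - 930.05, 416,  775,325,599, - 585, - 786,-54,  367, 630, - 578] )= [ - 930.05, - 786,-585, - 578, - 54,325,  367 , 416 , 599,630 , 775]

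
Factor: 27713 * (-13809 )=  -  382688817 = -3^1*7^1*37^1*107^1*4603^1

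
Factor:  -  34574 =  - 2^1*59^1*293^1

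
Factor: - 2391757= - 443^1*5399^1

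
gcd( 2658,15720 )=6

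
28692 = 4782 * 6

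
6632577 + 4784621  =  11417198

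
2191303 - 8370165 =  - 6178862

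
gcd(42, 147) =21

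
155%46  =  17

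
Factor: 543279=3^1*11^1*101^1 * 163^1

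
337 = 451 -114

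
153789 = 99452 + 54337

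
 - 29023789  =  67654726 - 96678515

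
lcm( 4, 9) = 36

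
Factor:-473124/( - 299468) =3^1*13^( - 2 ) * 89^1  =  267/169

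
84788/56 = 21197/14=1514.07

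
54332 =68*799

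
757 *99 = 74943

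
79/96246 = 79/96246 = 0.00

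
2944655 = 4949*595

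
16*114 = 1824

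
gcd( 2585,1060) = 5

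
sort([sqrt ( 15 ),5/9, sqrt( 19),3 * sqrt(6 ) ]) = [ 5/9, sqrt(15),sqrt( 19),3*sqrt(6 )]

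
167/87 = 167/87=1.92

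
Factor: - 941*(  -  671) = 631411 = 11^1*61^1*941^1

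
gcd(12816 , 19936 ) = 1424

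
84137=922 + 83215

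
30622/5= 6124 + 2/5 = 6124.40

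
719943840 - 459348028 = 260595812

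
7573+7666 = 15239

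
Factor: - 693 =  - 3^2*7^1*  11^1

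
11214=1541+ 9673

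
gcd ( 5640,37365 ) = 705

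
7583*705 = 5346015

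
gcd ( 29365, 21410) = 5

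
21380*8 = 171040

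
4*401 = 1604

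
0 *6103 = 0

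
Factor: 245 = 5^1 *7^2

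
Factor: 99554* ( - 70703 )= - 7038766462 =- 2^1* 7^1*13^1*17^1*547^1* 4159^1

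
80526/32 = 2516+ 7/16 = 2516.44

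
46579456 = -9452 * (-4928 ) 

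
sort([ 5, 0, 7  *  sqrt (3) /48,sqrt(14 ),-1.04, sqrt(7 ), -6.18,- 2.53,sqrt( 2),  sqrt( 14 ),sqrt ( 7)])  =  [-6.18,- 2.53,  -  1.04,  0 , 7*sqrt (3)/48,  sqrt( 2), sqrt ( 7),sqrt(7), sqrt (14), sqrt ( 14 ), 5]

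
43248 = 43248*1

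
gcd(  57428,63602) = 98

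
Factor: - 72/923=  - 2^3*3^2*13^( - 1) * 71^ ( - 1 ) 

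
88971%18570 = 14691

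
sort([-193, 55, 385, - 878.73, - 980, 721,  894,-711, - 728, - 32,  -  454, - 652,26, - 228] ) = [-980,  -  878.73,-728,  -  711, - 652,-454,-228, - 193, - 32,  26, 55, 385,721, 894 ]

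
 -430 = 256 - 686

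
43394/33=43394/33 =1314.97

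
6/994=3/497  =  0.01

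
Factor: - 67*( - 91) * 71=432887 =7^1* 13^1*67^1*71^1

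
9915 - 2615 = 7300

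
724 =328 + 396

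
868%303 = 262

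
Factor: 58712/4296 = 41/3 = 3^( - 1 )* 41^1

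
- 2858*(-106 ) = 302948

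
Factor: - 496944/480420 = -812/785 = - 2^2*5^( - 1)*7^1*29^1*157^( - 1)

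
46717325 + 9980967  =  56698292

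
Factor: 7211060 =2^2*5^1 * 17^1 *127^1*167^1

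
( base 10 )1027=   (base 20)2B7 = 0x403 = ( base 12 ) 717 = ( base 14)535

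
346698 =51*6798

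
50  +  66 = 116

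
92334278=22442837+69891441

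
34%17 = 0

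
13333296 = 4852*2748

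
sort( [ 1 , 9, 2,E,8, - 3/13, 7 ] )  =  [ - 3/13,1,2,E,7,8 , 9 ] 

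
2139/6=713/2=356.50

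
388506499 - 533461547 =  - 144955048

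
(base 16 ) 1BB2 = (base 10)7090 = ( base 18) 13fg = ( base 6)52454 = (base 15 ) 217a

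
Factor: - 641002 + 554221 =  - 86781  =  - 3^1*28927^1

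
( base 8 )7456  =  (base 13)19cc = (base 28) 4qm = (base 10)3886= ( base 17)D7A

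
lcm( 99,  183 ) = 6039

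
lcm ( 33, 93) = 1023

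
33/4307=33/4307 = 0.01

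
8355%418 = 413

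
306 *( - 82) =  - 25092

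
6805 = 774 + 6031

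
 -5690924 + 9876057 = 4185133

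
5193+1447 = 6640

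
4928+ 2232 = 7160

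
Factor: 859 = 859^1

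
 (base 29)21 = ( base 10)59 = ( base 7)113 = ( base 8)73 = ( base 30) 1T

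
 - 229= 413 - 642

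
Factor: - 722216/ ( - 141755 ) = 2^3*5^(-1) * 11^1*29^1*283^1*28351^( - 1) 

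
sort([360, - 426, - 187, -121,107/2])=[ - 426, - 187, - 121, 107/2,360]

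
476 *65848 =31343648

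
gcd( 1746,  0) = 1746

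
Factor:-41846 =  - 2^1*7^3*61^1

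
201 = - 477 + 678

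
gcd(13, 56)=1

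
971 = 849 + 122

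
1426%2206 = 1426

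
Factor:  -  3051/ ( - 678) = 9/2 = 2^( - 1 )*3^2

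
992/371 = 2 + 250/371 = 2.67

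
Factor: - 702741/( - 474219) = 3^(-1)*13^1 *37^1*487^1*52691^(-1 )   =  234247/158073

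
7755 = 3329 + 4426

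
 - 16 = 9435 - 9451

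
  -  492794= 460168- 952962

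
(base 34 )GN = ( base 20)187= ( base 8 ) 1067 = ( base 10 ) 567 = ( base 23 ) 11f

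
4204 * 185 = 777740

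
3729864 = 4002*932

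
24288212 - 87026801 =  - 62738589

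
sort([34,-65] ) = [ - 65,34] 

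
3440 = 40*86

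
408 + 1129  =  1537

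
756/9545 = 756/9545 = 0.08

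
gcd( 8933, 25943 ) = 1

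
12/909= 4/303 = 0.01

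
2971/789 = 2971/789 = 3.77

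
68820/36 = 5735/3 = 1911.67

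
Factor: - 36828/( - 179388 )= 31/151=31^1*151^( - 1) 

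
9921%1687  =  1486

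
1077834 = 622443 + 455391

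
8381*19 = 159239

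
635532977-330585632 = 304947345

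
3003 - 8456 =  - 5453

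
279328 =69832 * 4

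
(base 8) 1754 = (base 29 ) 15I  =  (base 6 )4352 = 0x3ec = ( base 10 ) 1004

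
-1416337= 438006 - 1854343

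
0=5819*0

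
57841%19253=82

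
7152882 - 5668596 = 1484286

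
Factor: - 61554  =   - 2^1*3^1*10259^1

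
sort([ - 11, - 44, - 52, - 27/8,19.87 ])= [ - 52 ,-44, - 11,-27/8, 19.87]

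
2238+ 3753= 5991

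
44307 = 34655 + 9652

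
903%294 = 21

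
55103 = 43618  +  11485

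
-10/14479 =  - 10/14479 = - 0.00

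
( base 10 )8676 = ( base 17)1d06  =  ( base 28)B1O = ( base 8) 20744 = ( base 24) f1c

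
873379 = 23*37973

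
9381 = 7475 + 1906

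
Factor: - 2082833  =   - 2082833^1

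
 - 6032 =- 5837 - 195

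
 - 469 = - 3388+2919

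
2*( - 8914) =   -  17828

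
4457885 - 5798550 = -1340665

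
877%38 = 3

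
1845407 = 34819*53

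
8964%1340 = 924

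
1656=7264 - 5608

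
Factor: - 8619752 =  - 2^3*1077469^1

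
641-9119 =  - 8478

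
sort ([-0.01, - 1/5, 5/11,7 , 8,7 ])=[ - 1/5, - 0.01, 5/11 , 7,  7,8]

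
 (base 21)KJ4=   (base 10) 9223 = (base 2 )10010000000111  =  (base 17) 1ef9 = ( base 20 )1313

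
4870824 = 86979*56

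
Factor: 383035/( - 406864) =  - 2^( - 4)* 5^1*59^( - 1)*431^(-1)*76607^1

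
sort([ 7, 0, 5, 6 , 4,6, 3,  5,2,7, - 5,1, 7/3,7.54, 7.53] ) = [ - 5 , 0 , 1, 2,7/3, 3,4, 5,5, 6, 6,  7,7,7.53, 7.54 ]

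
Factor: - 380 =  - 2^2*5^1*19^1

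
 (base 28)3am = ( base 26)3o2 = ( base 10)2654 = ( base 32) 2IU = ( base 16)a5e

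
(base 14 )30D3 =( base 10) 8417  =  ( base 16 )20e1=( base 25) dbh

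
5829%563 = 199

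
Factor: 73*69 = 5037 = 3^1*23^1*73^1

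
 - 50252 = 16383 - 66635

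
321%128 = 65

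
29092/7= 4156  =  4156.00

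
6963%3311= 341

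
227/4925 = 227/4925 =0.05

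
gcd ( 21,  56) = 7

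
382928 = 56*6838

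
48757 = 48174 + 583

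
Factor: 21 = 3^1 * 7^1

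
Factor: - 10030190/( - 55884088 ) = 5015095/27942044 = 2^( - 2 )*5^1*13^( - 1)*537347^(  -  1)*1003019^1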